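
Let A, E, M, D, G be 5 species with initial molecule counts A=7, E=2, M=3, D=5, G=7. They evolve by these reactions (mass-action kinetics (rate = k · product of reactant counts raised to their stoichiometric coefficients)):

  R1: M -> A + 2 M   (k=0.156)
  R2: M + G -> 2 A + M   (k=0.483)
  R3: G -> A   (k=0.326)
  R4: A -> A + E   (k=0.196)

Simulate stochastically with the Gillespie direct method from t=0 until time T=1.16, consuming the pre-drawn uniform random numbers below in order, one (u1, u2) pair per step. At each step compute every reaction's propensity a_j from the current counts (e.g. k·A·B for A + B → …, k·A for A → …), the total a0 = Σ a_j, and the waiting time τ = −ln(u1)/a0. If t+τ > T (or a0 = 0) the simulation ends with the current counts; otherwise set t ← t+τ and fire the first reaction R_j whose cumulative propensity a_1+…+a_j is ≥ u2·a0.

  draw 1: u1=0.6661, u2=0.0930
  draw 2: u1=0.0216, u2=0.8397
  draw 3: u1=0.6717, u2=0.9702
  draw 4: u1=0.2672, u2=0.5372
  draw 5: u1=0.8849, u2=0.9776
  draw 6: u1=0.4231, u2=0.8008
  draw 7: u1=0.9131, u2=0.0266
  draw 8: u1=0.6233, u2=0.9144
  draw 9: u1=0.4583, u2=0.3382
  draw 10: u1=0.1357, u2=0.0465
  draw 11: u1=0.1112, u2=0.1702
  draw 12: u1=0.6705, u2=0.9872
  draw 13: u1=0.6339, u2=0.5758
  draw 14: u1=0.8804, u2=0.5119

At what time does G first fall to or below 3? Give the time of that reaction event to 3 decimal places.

Threshold first reached at t = 0.689

t=0.000: A=7 E=2 M=3 D=5 G=7
Draw 1: a1=0.468, a2=10.143, a3=2.282, a4=1.372, a0=14.265; τ=−ln(0.6661)/14.265=0.028 → t=0.028; u2·a0=0.0930·14.265=1.327; a1=0.468 < 1.327 ≤ a1+a2=10.611 → R2 fires; A=9 E=2 M=3 D=5 G=6
Draw 2: a1=0.468, a2=8.694, a3=1.956, a4=1.764, a0=12.882; τ=−ln(0.0216)/12.882=0.298 → t=0.326; u2·a0=0.8397·12.882=10.817; a1+a2=9.162 < 10.817 ≤ a1+…+a3=11.118 → R3 fires; A=10 E=2 M=3 D=5 G=5
Draw 3: a1=0.468, a2=7.245, a3=1.630, a4=1.960, a0=11.303; τ=−ln(0.6717)/11.303=0.035 → t=0.361; u2·a0=0.9702·11.303=10.966; a1+…+a3=9.343 < 10.966 ≤ a1+…+a4=11.303 → R4 fires; A=10 E=3 M=3 D=5 G=5
Draw 4: a1=0.468, a2=7.245, a3=1.630, a4=1.960, a0=11.303; τ=−ln(0.2672)/11.303=0.117 → t=0.478; u2·a0=0.5372·11.303=6.072; a1=0.468 < 6.072 ≤ a1+a2=7.713 → R2 fires; A=12 E=3 M=3 D=5 G=4
Draw 5: a1=0.468, a2=5.796, a3=1.304, a4=2.352, a0=9.920; τ=−ln(0.8849)/9.920=0.012 → t=0.490; u2·a0=0.9776·9.920=9.698; a1+…+a3=7.568 < 9.698 ≤ a1+…+a4=9.920 → R4 fires; A=12 E=4 M=3 D=5 G=4
Draw 6: a1=0.468, a2=5.796, a3=1.304, a4=2.352, a0=9.920; τ=−ln(0.4231)/9.920=0.087 → t=0.577; u2·a0=0.8008·9.920=7.944; a1+…+a3=7.568 < 7.944 ≤ a1+…+a4=9.920 → R4 fires; A=12 E=5 M=3 D=5 G=4
Draw 7: a1=0.468, a2=5.796, a3=1.304, a4=2.352, a0=9.920; τ=−ln(0.9131)/9.920=0.009 → t=0.586; u2·a0=0.0266·9.920=0.264 ≤ a1=0.468 → R1 fires; A=13 E=5 M=4 D=5 G=4
Draw 8: a1=0.624, a2=7.728, a3=1.304, a4=2.548, a0=12.204; τ=−ln(0.6233)/12.204=0.039 → t=0.625; u2·a0=0.9144·12.204=11.159; a1+…+a3=9.656 < 11.159 ≤ a1+…+a4=12.204 → R4 fires; A=13 E=6 M=4 D=5 G=4
Draw 9: a1=0.624, a2=7.728, a3=1.304, a4=2.548, a0=12.204; τ=−ln(0.4583)/12.204=0.064 → t=0.689; u2·a0=0.3382·12.204=4.127; a1=0.624 < 4.127 ≤ a1+a2=8.352 → R2 fires; A=15 E=6 M=4 D=5 G=3
Draw 10: a1=0.624, a2=5.796, a3=0.978, a4=2.940, a0=10.338; τ=−ln(0.1357)/10.338=0.193 → t=0.882; u2·a0=0.0465·10.338=0.481 ≤ a1=0.624 → R1 fires; A=16 E=6 M=5 D=5 G=3
Draw 11: a1=0.780, a2=7.245, a3=0.978, a4=3.136, a0=12.139; τ=−ln(0.1112)/12.139=0.181 → t=1.063; u2·a0=0.1702·12.139=2.066; a1=0.780 < 2.066 ≤ a1+a2=8.025 → R2 fires; A=18 E=6 M=5 D=5 G=2
Draw 12: a1=0.780, a2=4.830, a3=0.652, a4=3.528, a0=9.790; τ=−ln(0.6705)/9.790=0.041 → t=1.104; u2·a0=0.9872·9.790=9.665; a1+…+a3=6.262 < 9.665 ≤ a1+…+a4=9.790 → R4 fires; A=18 E=7 M=5 D=5 G=2
Draw 13: a1=0.780, a2=4.830, a3=0.652, a4=3.528, a0=9.790; τ=−ln(0.6339)/9.790=0.047 → t=1.151; u2·a0=0.5758·9.790=5.637; a1+a2=5.610 < 5.637 ≤ a1+…+a3=6.262 → R3 fires; A=19 E=7 M=5 D=5 G=1
Draw 14: a1=0.780, a2=2.415, a3=0.326, a4=3.724, a0=7.245; τ=−ln(0.8804)/7.245=0.018 → t=1.168 > T=1.16: stop.
G first becomes ≤ 3 when it reaches 3 at the event at t=0.689.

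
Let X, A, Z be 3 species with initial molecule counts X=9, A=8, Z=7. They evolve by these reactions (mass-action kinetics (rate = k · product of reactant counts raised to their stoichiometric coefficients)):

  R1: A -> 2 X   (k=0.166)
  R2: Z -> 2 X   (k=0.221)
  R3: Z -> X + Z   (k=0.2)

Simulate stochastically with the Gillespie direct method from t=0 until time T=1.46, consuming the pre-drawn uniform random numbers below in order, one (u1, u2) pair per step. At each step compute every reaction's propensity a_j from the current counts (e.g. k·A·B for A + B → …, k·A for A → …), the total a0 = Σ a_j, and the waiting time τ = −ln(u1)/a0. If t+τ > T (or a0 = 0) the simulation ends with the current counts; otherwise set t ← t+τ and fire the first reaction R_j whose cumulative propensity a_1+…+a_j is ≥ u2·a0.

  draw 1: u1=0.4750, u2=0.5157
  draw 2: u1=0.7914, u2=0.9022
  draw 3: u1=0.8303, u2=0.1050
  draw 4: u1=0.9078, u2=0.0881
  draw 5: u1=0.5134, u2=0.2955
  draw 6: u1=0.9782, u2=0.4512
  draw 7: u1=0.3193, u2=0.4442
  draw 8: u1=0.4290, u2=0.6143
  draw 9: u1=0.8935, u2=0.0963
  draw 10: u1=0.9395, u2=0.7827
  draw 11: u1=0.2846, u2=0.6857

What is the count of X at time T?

t=0.000: X=9 A=8 Z=7
Draw 1: a1=1.328, a2=1.547, a3=1.400, a0=4.275; τ=−ln(0.4750)/4.275=0.174 → t=0.174; u2·a0=0.5157·4.275=2.205; a1=1.328 < 2.205 ≤ a1+a2=2.875 → R2 fires; X=11 A=8 Z=6
Draw 2: a1=1.328, a2=1.326, a3=1.200, a0=3.854; τ=−ln(0.7914)/3.854=0.061 → t=0.235; u2·a0=0.9022·3.854=3.477; a1+a2=2.654 < 3.477 ≤ a1+…+a3=3.854 → R3 fires; X=12 A=8 Z=6
Draw 3: a1=1.328, a2=1.326, a3=1.200, a0=3.854; τ=−ln(0.8303)/3.854=0.048 → t=0.283; u2·a0=0.1050·3.854=0.405 ≤ a1=1.328 → R1 fires; X=14 A=7 Z=6
Draw 4: a1=1.162, a2=1.326, a3=1.200, a0=3.688; τ=−ln(0.9078)/3.688=0.026 → t=0.309; u2·a0=0.0881·3.688=0.325 ≤ a1=1.162 → R1 fires; X=16 A=6 Z=6
Draw 5: a1=0.996, a2=1.326, a3=1.200, a0=3.522; τ=−ln(0.5134)/3.522=0.189 → t=0.499; u2·a0=0.2955·3.522=1.041; a1=0.996 < 1.041 ≤ a1+a2=2.322 → R2 fires; X=18 A=6 Z=5
Draw 6: a1=0.996, a2=1.105, a3=1.000, a0=3.101; τ=−ln(0.9782)/3.101=0.007 → t=0.506; u2·a0=0.4512·3.101=1.399; a1=0.996 < 1.399 ≤ a1+a2=2.101 → R2 fires; X=20 A=6 Z=4
Draw 7: a1=0.996, a2=0.884, a3=0.800, a0=2.680; τ=−ln(0.3193)/2.680=0.426 → t=0.932; u2·a0=0.4442·2.680=1.190; a1=0.996 < 1.190 ≤ a1+a2=1.880 → R2 fires; X=22 A=6 Z=3
Draw 8: a1=0.996, a2=0.663, a3=0.600, a0=2.259; τ=−ln(0.4290)/2.259=0.375 → t=1.306; u2·a0=0.6143·2.259=1.388; a1=0.996 < 1.388 ≤ a1+a2=1.659 → R2 fires; X=24 A=6 Z=2
Draw 9: a1=0.996, a2=0.442, a3=0.400, a0=1.838; τ=−ln(0.8935)/1.838=0.061 → t=1.368; u2·a0=0.0963·1.838=0.177 ≤ a1=0.996 → R1 fires; X=26 A=5 Z=2
Draw 10: a1=0.830, a2=0.442, a3=0.400, a0=1.672; τ=−ln(0.9395)/1.672=0.037 → t=1.405; u2·a0=0.7827·1.672=1.309; a1+a2=1.272 < 1.309 ≤ a1+…+a3=1.672 → R3 fires; X=27 A=5 Z=2
Draw 11: a1=0.830, a2=0.442, a3=0.400, a0=1.672; τ=−ln(0.2846)/1.672=0.752 → t=2.157 > T=1.46: stop.
Read off X at T=1.46: 27

X at T = 27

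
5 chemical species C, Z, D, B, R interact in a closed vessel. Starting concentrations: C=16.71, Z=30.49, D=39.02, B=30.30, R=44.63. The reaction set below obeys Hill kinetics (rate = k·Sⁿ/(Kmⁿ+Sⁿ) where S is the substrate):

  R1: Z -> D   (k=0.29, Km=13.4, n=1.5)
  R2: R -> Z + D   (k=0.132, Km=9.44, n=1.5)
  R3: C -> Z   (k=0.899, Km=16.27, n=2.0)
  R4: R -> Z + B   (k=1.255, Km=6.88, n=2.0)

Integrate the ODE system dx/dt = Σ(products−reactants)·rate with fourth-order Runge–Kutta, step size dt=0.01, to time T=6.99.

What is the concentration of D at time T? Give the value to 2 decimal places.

D at T = 41.49

RK4 with dt=0.01: 699 steps to T=6.99. Trajectory (selected grid times):
t=0.00: C=16.71 Z=30.49 D=39.02 B=30.30 R=44.63
t=0.78: C=16.35 Z=31.72 D=39.29 B=31.26 R=43.58
t=1.55: C=16.01 Z=32.92 D=39.56 B=32.20 R=42.55
t=2.33: C=15.67 Z=34.13 D=39.83 B=33.15 R=41.50
t=3.11: C=15.33 Z=35.32 D=40.11 B=34.10 R=40.46
t=3.88: C=15.01 Z=36.49 D=40.38 B=35.04 R=39.43
t=4.66: C=14.69 Z=37.67 D=40.66 B=35.99 R=38.38
t=5.44: C=14.38 Z=38.83 D=40.94 B=36.94 R=37.35
t=6.21: C=14.08 Z=39.97 D=41.21 B=37.87 R=36.32
t=6.99: C=13.79 Z=41.11 D=41.49 B=38.82 R=35.29
Read off D at T=6.99: 41.49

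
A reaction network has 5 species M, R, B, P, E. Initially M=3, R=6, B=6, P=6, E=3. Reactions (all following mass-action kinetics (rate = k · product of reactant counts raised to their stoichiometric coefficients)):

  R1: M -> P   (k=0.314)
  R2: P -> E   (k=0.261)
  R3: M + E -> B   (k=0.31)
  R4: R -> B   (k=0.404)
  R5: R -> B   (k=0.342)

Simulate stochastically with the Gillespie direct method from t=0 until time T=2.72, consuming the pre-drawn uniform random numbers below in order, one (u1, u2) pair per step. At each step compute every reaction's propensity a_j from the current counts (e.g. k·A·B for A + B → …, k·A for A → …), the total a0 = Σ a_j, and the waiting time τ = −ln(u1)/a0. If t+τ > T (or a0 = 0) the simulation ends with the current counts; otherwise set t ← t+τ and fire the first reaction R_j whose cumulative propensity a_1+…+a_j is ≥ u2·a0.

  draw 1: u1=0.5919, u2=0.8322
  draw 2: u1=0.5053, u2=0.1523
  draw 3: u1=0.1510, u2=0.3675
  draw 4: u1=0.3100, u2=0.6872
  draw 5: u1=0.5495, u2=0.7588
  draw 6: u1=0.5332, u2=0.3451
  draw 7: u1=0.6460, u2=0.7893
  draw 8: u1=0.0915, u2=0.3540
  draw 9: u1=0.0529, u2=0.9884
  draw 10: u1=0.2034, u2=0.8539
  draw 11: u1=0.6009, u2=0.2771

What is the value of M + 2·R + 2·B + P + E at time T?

Check how each reaction changes W = M + 2·R + 2·B + P + E (weight of products minus weight of reactants):
R1: M -> P: (1·1) − (1·1) = 1 − 1 = 0
R2: P -> E: (1·1) − (1·1) = 1 − 1 = 0
R3: M + E -> B: (2·1) − (1·1 + 1·1) = 2 − 2 = 0
R4: R -> B: (2·1) − (2·1) = 2 − 2 = 0
R5: R -> B: (2·1) − (2·1) = 2 − 2 = 0
Every reaction leaves W unchanged, so W is conserved and no simulation is needed: W(T) = W(0) = 3 + 2·6 + 2·6 + 6 + 3 = 36

Value at T = 36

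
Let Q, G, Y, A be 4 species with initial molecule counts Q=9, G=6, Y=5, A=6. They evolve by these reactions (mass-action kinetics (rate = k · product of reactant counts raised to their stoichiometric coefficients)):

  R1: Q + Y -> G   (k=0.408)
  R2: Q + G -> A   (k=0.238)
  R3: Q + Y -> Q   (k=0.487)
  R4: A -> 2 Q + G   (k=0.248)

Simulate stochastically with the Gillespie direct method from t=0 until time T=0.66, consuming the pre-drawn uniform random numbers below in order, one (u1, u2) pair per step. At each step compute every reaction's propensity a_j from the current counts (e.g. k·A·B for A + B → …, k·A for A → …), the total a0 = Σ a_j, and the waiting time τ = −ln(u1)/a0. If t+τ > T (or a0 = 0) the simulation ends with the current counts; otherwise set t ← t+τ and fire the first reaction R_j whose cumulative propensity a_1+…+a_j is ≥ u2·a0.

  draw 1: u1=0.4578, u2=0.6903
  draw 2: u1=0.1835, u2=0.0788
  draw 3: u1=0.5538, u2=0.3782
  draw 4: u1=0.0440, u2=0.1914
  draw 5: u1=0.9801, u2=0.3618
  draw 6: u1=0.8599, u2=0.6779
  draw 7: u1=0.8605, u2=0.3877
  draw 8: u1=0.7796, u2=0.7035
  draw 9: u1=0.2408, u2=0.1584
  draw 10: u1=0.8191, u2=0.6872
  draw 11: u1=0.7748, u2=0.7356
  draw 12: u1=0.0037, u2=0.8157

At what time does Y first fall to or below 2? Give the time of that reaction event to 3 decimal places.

t=0.000: Q=9 G=6 Y=5 A=6
Draw 1: a1=18.360, a2=12.852, a3=21.915, a4=1.488, a0=54.615; τ=−ln(0.4578)/54.615=0.014 → t=0.014; u2·a0=0.6903·54.615=37.701; a1+a2=31.212 < 37.701 ≤ a1+…+a3=53.127 → R3 fires; Q=9 G=6 Y=4 A=6
Draw 2: a1=14.688, a2=12.852, a3=17.532, a4=1.488, a0=46.560; τ=−ln(0.1835)/46.560=0.036 → t=0.051; u2·a0=0.0788·46.560=3.669 ≤ a1=14.688 → R1 fires; Q=8 G=7 Y=3 A=6
Draw 3: a1=9.792, a2=13.328, a3=11.688, a4=1.488, a0=36.296; τ=−ln(0.5538)/36.296=0.016 → t=0.067; u2·a0=0.3782·36.296=13.727; a1=9.792 < 13.727 ≤ a1+a2=23.120 → R2 fires; Q=7 G=6 Y=3 A=7
Draw 4: a1=8.568, a2=9.996, a3=10.227, a4=1.736, a0=30.527; τ=−ln(0.0440)/30.527=0.102 → t=0.169; u2·a0=0.1914·30.527=5.843 ≤ a1=8.568 → R1 fires; Q=6 G=7 Y=2 A=7
Draw 5: a1=4.896, a2=9.996, a3=5.844, a4=1.736, a0=22.472; τ=−ln(0.9801)/22.472=0.001 → t=0.170; u2·a0=0.3618·22.472=8.130; a1=4.896 < 8.130 ≤ a1+a2=14.892 → R2 fires; Q=5 G=6 Y=2 A=8
Draw 6: a1=4.080, a2=7.140, a3=4.870, a4=1.984, a0=18.074; τ=−ln(0.8599)/18.074=0.008 → t=0.179; u2·a0=0.6779·18.074=12.252; a1+a2=11.220 < 12.252 ≤ a1+…+a3=16.090 → R3 fires; Q=5 G=6 Y=1 A=8
Draw 7: a1=2.040, a2=7.140, a3=2.435, a4=1.984, a0=13.599; τ=−ln(0.8605)/13.599=0.011 → t=0.190; u2·a0=0.3877·13.599=5.272; a1=2.040 < 5.272 ≤ a1+a2=9.180 → R2 fires; Q=4 G=5 Y=1 A=9
Draw 8: a1=1.632, a2=4.760, a3=1.948, a4=2.232, a0=10.572; τ=−ln(0.7796)/10.572=0.024 → t=0.213; u2·a0=0.7035·10.572=7.437; a1+a2=6.392 < 7.437 ≤ a1+…+a3=8.340 → R3 fires; Q=4 G=5 Y=0 A=9
Draw 9: a1=0.000, a2=4.760, a3=0.000, a4=2.232, a0=6.992; τ=−ln(0.2408)/6.992=0.204 → t=0.417; u2·a0=0.1584·6.992=1.108; a1=0.000 < 1.108 ≤ a1+a2=4.760 → R2 fires; Q=3 G=4 Y=0 A=10
Draw 10: a1=0.000, a2=2.856, a3=0.000, a4=2.480, a0=5.336; τ=−ln(0.8191)/5.336=0.037 → t=0.454; u2·a0=0.6872·5.336=3.667; a1+…+a3=2.856 < 3.667 ≤ a1+…+a4=5.336 → R4 fires; Q=5 G=5 Y=0 A=9
Draw 11: a1=0.000, a2=5.950, a3=0.000, a4=2.232, a0=8.182; τ=−ln(0.7748)/8.182=0.031 → t=0.485; u2·a0=0.7356·8.182=6.019; a1+…+a3=5.950 < 6.019 ≤ a1+…+a4=8.182 → R4 fires; Q=7 G=6 Y=0 A=8
Draw 12: a1=0.000, a2=9.996, a3=0.000, a4=1.984, a0=11.980; τ=−ln(0.0037)/11.980=0.467 → t=0.953 > T=0.66: stop.
Y first becomes ≤ 2 when it reaches 2 at the event at t=0.169.

Threshold first reached at t = 0.169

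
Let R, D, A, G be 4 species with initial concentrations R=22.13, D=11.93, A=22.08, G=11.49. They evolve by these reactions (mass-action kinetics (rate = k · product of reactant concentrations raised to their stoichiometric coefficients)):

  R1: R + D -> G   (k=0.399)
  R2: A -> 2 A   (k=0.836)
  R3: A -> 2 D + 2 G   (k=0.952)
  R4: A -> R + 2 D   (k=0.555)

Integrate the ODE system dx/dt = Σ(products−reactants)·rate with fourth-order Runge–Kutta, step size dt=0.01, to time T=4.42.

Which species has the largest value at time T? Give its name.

RK4 with dt=0.01: 442 steps to T=4.42. Trajectory (selected grid times):
t=0.00: R=22.13 D=11.93 A=22.08 G=11.49
t=0.49: R=3.71 D=16.18 A=15.89 G=52.58
t=0.98: R=0.67 D=29.46 A=11.44 G=71.94
t=1.47: R=0.30 D=40.84 A=8.23 G=84.06
t=1.96: R=0.18 D=49.17 A=5.93 G=92.64
t=2.46: R=0.11 D=55.30 A=4.24 G=98.90
t=2.95: R=0.07 D=59.61 A=3.05 G=103.28
t=3.44: R=0.05 D=62.72 A=2.20 G=106.44
t=3.93: R=0.03 D=64.96 A=1.58 G=108.71
t=4.42: R=0.02 D=66.57 A=1.14 G=110.34
At T=4.42: R=0.02 D=66.57 A=1.14 G=110.34; the largest is G.

Dominant species at T: G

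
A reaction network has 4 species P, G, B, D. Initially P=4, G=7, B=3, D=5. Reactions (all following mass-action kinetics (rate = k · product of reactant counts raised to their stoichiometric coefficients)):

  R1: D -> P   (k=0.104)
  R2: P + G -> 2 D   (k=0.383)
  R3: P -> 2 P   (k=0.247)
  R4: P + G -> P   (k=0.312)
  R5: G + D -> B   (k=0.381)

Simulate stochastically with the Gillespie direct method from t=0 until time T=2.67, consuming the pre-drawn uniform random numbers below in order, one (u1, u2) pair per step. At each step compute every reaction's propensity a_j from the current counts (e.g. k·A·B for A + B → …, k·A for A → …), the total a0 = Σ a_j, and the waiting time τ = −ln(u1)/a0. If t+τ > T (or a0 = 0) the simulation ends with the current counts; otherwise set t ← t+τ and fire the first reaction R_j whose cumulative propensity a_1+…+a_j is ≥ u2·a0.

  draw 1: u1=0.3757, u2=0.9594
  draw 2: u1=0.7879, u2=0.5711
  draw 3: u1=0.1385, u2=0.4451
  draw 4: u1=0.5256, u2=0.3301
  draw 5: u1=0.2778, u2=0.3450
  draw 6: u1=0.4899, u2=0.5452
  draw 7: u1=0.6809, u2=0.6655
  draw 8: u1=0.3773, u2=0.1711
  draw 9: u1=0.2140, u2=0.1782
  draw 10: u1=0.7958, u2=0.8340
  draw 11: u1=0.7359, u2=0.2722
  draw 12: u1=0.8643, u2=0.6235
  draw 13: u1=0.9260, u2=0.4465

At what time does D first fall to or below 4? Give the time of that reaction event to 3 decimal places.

t=0.000: P=4 G=7 B=3 D=5
Draw 1: a1=0.520, a2=10.724, a3=0.988, a4=8.736, a5=13.335, a0=34.303; τ=−ln(0.3757)/34.303=0.029 → t=0.029; u2·a0=0.9594·34.303=32.910; a1+…+a4=20.968 < 32.910 ≤ a1+…+a5=34.303 → R5 fires; P=4 G=6 B=4 D=4
Draw 2: a1=0.416, a2=9.192, a3=0.988, a4=7.488, a5=9.144, a0=27.228; τ=−ln(0.7879)/27.228=0.009 → t=0.037; u2·a0=0.5711·27.228=15.550; a1+…+a3=10.596 < 15.550 ≤ a1+…+a4=18.084 → R4 fires; P=4 G=5 B=4 D=4
Draw 3: a1=0.416, a2=7.660, a3=0.988, a4=6.240, a5=7.620, a0=22.924; τ=−ln(0.1385)/22.924=0.086 → t=0.124; u2·a0=0.4451·22.924=10.203; a1+…+a3=9.064 < 10.203 ≤ a1+…+a4=15.304 → R4 fires; P=4 G=4 B=4 D=4
Draw 4: a1=0.416, a2=6.128, a3=0.988, a4=4.992, a5=6.096, a0=18.620; τ=−ln(0.5256)/18.620=0.035 → t=0.158; u2·a0=0.3301·18.620=6.146; a1=0.416 < 6.146 ≤ a1+a2=6.544 → R2 fires; P=3 G=3 B=4 D=6
Draw 5: a1=0.624, a2=3.447, a3=0.741, a4=2.808, a5=6.858, a0=14.478; τ=−ln(0.2778)/14.478=0.088 → t=0.247; u2·a0=0.3450·14.478=4.995; a1+…+a3=4.812 < 4.995 ≤ a1+…+a4=7.620 → R4 fires; P=3 G=2 B=4 D=6
Draw 6: a1=0.624, a2=2.298, a3=0.741, a4=1.872, a5=4.572, a0=10.107; τ=−ln(0.4899)/10.107=0.071 → t=0.317; u2·a0=0.5452·10.107=5.510; a1+…+a3=3.663 < 5.510 ≤ a1+…+a4=5.535 → R4 fires; P=3 G=1 B=4 D=6
Draw 7: a1=0.624, a2=1.149, a3=0.741, a4=0.936, a5=2.286, a0=5.736; τ=−ln(0.6809)/5.736=0.067 → t=0.384; u2·a0=0.6655·5.736=3.817; a1+…+a4=3.450 < 3.817 ≤ a1+…+a5=5.736 → R5 fires; P=3 G=0 B=5 D=5
Draw 8: a1=0.520, a2=0.000, a3=0.741, a4=0.000, a5=0.000, a0=1.261; τ=−ln(0.3773)/1.261=0.773 → t=1.157; u2·a0=0.1711·1.261=0.216 ≤ a1=0.520 → R1 fires; P=4 G=0 B=5 D=4
Draw 9: a1=0.416, a2=0.000, a3=0.988, a4=0.000, a5=0.000, a0=1.404; τ=−ln(0.2140)/1.404=1.098 → t=2.255; u2·a0=0.1782·1.404=0.250 ≤ a1=0.416 → R1 fires; P=5 G=0 B=5 D=3
Draw 10: a1=0.312, a2=0.000, a3=1.235, a4=0.000, a5=0.000, a0=1.547; τ=−ln(0.7958)/1.547=0.148 → t=2.403; u2·a0=0.8340·1.547=1.290; a1+a2=0.312 < 1.290 ≤ a1+…+a3=1.547 → R3 fires; P=6 G=0 B=5 D=3
Draw 11: a1=0.312, a2=0.000, a3=1.482, a4=0.000, a5=0.000, a0=1.794; τ=−ln(0.7359)/1.794=0.171 → t=2.574; u2·a0=0.2722·1.794=0.488; a1+a2=0.312 < 0.488 ≤ a1+…+a3=1.794 → R3 fires; P=7 G=0 B=5 D=3
Draw 12: a1=0.312, a2=0.000, a3=1.729, a4=0.000, a5=0.000, a0=2.041; τ=−ln(0.8643)/2.041=0.071 → t=2.645; u2·a0=0.6235·2.041=1.273; a1+a2=0.312 < 1.273 ≤ a1+…+a3=2.041 → R3 fires; P=8 G=0 B=5 D=3
Draw 13: a1=0.312, a2=0.000, a3=1.976, a4=0.000, a5=0.000, a0=2.288; τ=−ln(0.9260)/2.288=0.034 → t=2.679 > T=2.67: stop.
D first becomes ≤ 4 when it reaches 4 at the event at t=0.029.

Threshold first reached at t = 0.029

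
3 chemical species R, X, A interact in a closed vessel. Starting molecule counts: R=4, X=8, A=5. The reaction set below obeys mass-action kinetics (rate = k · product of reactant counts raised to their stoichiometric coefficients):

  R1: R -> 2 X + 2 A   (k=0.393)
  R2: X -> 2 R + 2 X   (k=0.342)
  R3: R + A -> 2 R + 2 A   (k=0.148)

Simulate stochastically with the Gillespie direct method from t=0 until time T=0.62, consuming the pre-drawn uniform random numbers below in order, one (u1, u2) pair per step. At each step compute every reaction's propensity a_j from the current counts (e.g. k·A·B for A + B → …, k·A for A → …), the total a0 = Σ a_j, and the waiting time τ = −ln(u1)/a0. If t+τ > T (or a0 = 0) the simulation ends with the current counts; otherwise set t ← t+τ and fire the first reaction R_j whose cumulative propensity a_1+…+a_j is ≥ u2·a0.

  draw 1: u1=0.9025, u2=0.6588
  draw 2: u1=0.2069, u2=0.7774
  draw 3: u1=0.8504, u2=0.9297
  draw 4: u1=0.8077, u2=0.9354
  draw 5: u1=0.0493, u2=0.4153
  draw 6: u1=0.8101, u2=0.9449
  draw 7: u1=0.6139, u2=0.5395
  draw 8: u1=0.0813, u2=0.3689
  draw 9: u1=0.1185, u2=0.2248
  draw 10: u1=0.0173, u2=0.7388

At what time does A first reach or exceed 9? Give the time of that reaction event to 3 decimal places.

t=0.000: R=4 X=8 A=5
Draw 1: a1=1.572, a2=2.736, a3=2.960, a0=7.268; τ=−ln(0.9025)/7.268=0.014 → t=0.014; u2·a0=0.6588·7.268=4.788; a1+a2=4.308 < 4.788 ≤ a1+…+a3=7.268 → R3 fires; R=5 X=8 A=6
Draw 2: a1=1.965, a2=2.736, a3=4.440, a0=9.141; τ=−ln(0.2069)/9.141=0.172 → t=0.186; u2·a0=0.7774·9.141=7.106; a1+a2=4.701 < 7.106 ≤ a1+…+a3=9.141 → R3 fires; R=6 X=8 A=7
Draw 3: a1=2.358, a2=2.736, a3=6.216, a0=11.310; τ=−ln(0.8504)/11.310=0.014 → t=0.201; u2·a0=0.9297·11.310=10.515; a1+a2=5.094 < 10.515 ≤ a1+…+a3=11.310 → R3 fires; R=7 X=8 A=8
Draw 4: a1=2.751, a2=2.736, a3=8.288, a0=13.775; τ=−ln(0.8077)/13.775=0.016 → t=0.216; u2·a0=0.9354·13.775=12.885; a1+a2=5.487 < 12.885 ≤ a1+…+a3=13.775 → R3 fires; R=8 X=8 A=9
Draw 5: a1=3.144, a2=2.736, a3=10.656, a0=16.536; τ=−ln(0.0493)/16.536=0.182 → t=0.398; u2·a0=0.4153·16.536=6.867; a1+a2=5.880 < 6.867 ≤ a1+…+a3=16.536 → R3 fires; R=9 X=8 A=10
Draw 6: a1=3.537, a2=2.736, a3=13.320, a0=19.593; τ=−ln(0.8101)/19.593=0.011 → t=0.409; u2·a0=0.9449·19.593=18.513; a1+a2=6.273 < 18.513 ≤ a1+…+a3=19.593 → R3 fires; R=10 X=8 A=11
Draw 7: a1=3.930, a2=2.736, a3=16.280, a0=22.946; τ=−ln(0.6139)/22.946=0.021 → t=0.430; u2·a0=0.5395·22.946=12.379; a1+a2=6.666 < 12.379 ≤ a1+…+a3=22.946 → R3 fires; R=11 X=8 A=12
Draw 8: a1=4.323, a2=2.736, a3=19.536, a0=26.595; τ=−ln(0.0813)/26.595=0.094 → t=0.525; u2·a0=0.3689·26.595=9.811; a1+a2=7.059 < 9.811 ≤ a1+…+a3=26.595 → R3 fires; R=12 X=8 A=13
Draw 9: a1=4.716, a2=2.736, a3=23.088, a0=30.540; τ=−ln(0.1185)/30.540=0.070 → t=0.595; u2·a0=0.2248·30.540=6.865; a1=4.716 < 6.865 ≤ a1+a2=7.452 → R2 fires; R=14 X=9 A=13
Draw 10: a1=5.502, a2=3.078, a3=26.936, a0=35.516; τ=−ln(0.0173)/35.516=0.114 → t=0.709 > T=0.62: stop.
A first becomes ≥ 9 when it reaches 9 at the event at t=0.216.

Threshold first reached at t = 0.216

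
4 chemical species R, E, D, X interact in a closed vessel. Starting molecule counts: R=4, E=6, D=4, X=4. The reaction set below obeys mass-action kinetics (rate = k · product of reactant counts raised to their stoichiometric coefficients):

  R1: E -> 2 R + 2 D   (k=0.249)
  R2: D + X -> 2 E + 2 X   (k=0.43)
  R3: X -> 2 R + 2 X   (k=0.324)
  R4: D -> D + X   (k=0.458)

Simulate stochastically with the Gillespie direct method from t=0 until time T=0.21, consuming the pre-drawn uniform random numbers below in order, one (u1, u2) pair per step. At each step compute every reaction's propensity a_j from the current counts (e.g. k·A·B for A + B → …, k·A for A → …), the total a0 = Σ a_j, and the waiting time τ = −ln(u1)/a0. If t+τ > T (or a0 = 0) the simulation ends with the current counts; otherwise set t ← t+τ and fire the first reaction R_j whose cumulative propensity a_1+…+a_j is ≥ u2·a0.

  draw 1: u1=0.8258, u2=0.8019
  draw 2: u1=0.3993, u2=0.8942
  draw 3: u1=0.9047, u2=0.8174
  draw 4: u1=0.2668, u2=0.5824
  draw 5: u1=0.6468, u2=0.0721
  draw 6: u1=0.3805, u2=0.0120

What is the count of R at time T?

t=0.000: R=4 E=6 D=4 X=4
Draw 1: a1=1.494, a2=6.880, a3=1.296, a4=1.832, a0=11.502; τ=−ln(0.8258)/11.502=0.017 → t=0.017; u2·a0=0.8019·11.502=9.223; a1+a2=8.374 < 9.223 ≤ a1+…+a3=9.670 → R3 fires; R=6 E=6 D=4 X=5
Draw 2: a1=1.494, a2=8.600, a3=1.620, a4=1.832, a0=13.546; τ=−ln(0.3993)/13.546=0.068 → t=0.084; u2·a0=0.8942·13.546=12.113; a1+…+a3=11.714 < 12.113 ≤ a1+…+a4=13.546 → R4 fires; R=6 E=6 D=4 X=6
Draw 3: a1=1.494, a2=10.320, a3=1.944, a4=1.832, a0=15.590; τ=−ln(0.9047)/15.590=0.006 → t=0.091; u2·a0=0.8174·15.590=12.743; a1+a2=11.814 < 12.743 ≤ a1+…+a3=13.758 → R3 fires; R=8 E=6 D=4 X=7
Draw 4: a1=1.494, a2=12.040, a3=2.268, a4=1.832, a0=17.634; τ=−ln(0.2668)/17.634=0.075 → t=0.166; u2·a0=0.5824·17.634=10.270; a1=1.494 < 10.270 ≤ a1+a2=13.534 → R2 fires; R=8 E=8 D=3 X=8
Draw 5: a1=1.992, a2=10.320, a3=2.592, a4=1.374, a0=16.278; τ=−ln(0.6468)/16.278=0.027 → t=0.193; u2·a0=0.0721·16.278=1.174 ≤ a1=1.992 → R1 fires; R=10 E=7 D=5 X=8
Draw 6: a1=1.743, a2=17.200, a3=2.592, a4=2.290, a0=23.825; τ=−ln(0.3805)/23.825=0.041 → t=0.233 > T=0.21: stop.
Read off R at T=0.21: 10

R at T = 10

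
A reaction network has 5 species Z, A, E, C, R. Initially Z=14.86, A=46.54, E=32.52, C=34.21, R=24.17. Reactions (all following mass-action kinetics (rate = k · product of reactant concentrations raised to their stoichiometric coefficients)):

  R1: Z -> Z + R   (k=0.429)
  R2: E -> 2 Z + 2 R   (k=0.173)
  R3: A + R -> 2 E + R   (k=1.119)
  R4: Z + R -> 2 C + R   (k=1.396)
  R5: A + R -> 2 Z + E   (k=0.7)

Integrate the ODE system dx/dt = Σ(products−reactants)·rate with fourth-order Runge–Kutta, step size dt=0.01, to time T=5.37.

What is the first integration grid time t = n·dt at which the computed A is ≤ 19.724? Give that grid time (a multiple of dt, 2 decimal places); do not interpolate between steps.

Threshold first reached at t = 0.03

RK4 with dt=0.01: 537 steps to T=5.37. Trajectory (selected grid times):
t=0.00: Z=14.86 A=46.54 E=32.52 C=34.21 R=24.17
t=0.02: Z=22.51 A=23.23 E=69.98 C=55.54 R=15.75
t=0.03: Z=22.34 A=17.75 E=78.71 C=64.85 R=14.00
t=0.60: Z=0.89 A=0.00 E=97.49 C=174.58 R=28.15
t=1.19: Z=0.47 A=0.00 E=88.03 C=213.27 R=47.23
t=1.79: Z=0.31 A=0.00 E=79.35 C=248.31 R=64.68
t=2.39: Z=0.22 A=0.00 E=71.53 C=279.77 R=80.40
t=2.98: Z=0.17 A=0.00 E=64.59 C=307.64 R=94.33
t=3.58: Z=0.14 A=0.00 E=58.22 C=333.18 R=107.10
t=4.18: Z=0.11 A=0.00 E=52.48 C=356.19 R=118.61
t=4.77: Z=0.09 A=0.00 E=47.39 C=376.60 R=128.82
t=5.37: Z=0.08 A=0.00 E=42.72 C=395.32 R=138.19
A(0.02)=23.231 > 19.724 but A(0.03)=17.747 ≤ 19.724, so the first grid time is t=0.03.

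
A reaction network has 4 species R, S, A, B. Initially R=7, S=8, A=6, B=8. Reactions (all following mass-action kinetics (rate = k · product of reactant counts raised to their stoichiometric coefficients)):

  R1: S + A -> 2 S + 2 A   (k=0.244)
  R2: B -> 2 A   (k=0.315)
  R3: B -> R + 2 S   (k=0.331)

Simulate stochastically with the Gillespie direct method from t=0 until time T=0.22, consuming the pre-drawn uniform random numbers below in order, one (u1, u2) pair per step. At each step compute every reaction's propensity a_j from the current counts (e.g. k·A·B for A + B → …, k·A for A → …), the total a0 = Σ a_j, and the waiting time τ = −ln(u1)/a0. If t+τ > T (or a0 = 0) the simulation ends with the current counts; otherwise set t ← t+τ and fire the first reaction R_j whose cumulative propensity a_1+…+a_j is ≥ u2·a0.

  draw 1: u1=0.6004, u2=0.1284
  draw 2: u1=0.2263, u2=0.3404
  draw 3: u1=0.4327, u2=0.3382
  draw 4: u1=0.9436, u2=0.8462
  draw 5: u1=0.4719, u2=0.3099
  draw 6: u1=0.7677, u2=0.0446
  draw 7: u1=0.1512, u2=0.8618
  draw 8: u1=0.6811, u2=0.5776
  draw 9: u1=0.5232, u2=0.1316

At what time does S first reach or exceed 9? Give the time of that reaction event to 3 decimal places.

Threshold first reached at t = 0.030

t=0.000: R=7 S=8 A=6 B=8
Draw 1: a1=11.712, a2=2.520, a3=2.648, a0=16.880; τ=−ln(0.6004)/16.880=0.030 → t=0.030; u2·a0=0.1284·16.880=2.167 ≤ a1=11.712 → R1 fires; R=7 S=9 A=7 B=8
Draw 2: a1=15.372, a2=2.520, a3=2.648, a0=20.540; τ=−ln(0.2263)/20.540=0.072 → t=0.103; u2·a0=0.3404·20.540=6.992 ≤ a1=15.372 → R1 fires; R=7 S=10 A=8 B=8
Draw 3: a1=19.520, a2=2.520, a3=2.648, a0=24.688; τ=−ln(0.4327)/24.688=0.034 → t=0.136; u2·a0=0.3382·24.688=8.349 ≤ a1=19.520 → R1 fires; R=7 S=11 A=9 B=8
Draw 4: a1=24.156, a2=2.520, a3=2.648, a0=29.324; τ=−ln(0.9436)/29.324=0.002 → t=0.138; u2·a0=0.8462·29.324=24.814; a1=24.156 < 24.814 ≤ a1+a2=26.676 → R2 fires; R=7 S=11 A=11 B=7
Draw 5: a1=29.524, a2=2.205, a3=2.317, a0=34.046; τ=−ln(0.4719)/34.046=0.022 → t=0.161; u2·a0=0.3099·34.046=10.551 ≤ a1=29.524 → R1 fires; R=7 S=12 A=12 B=7
Draw 6: a1=35.136, a2=2.205, a3=2.317, a0=39.658; τ=−ln(0.7677)/39.658=0.007 → t=0.167; u2·a0=0.0446·39.658=1.769 ≤ a1=35.136 → R1 fires; R=7 S=13 A=13 B=7
Draw 7: a1=41.236, a2=2.205, a3=2.317, a0=45.758; τ=−ln(0.1512)/45.758=0.041 → t=0.208; u2·a0=0.8618·45.758=39.434 ≤ a1=41.236 → R1 fires; R=7 S=14 A=14 B=7
Draw 8: a1=47.824, a2=2.205, a3=2.317, a0=52.346; τ=−ln(0.6811)/52.346=0.007 → t=0.216; u2·a0=0.5776·52.346=30.235 ≤ a1=47.824 → R1 fires; R=7 S=15 A=15 B=7
Draw 9: a1=54.900, a2=2.205, a3=2.317, a0=59.422; τ=−ln(0.5232)/59.422=0.011 → t=0.227 > T=0.22: stop.
S first becomes ≥ 9 when it reaches 9 at the event at t=0.030.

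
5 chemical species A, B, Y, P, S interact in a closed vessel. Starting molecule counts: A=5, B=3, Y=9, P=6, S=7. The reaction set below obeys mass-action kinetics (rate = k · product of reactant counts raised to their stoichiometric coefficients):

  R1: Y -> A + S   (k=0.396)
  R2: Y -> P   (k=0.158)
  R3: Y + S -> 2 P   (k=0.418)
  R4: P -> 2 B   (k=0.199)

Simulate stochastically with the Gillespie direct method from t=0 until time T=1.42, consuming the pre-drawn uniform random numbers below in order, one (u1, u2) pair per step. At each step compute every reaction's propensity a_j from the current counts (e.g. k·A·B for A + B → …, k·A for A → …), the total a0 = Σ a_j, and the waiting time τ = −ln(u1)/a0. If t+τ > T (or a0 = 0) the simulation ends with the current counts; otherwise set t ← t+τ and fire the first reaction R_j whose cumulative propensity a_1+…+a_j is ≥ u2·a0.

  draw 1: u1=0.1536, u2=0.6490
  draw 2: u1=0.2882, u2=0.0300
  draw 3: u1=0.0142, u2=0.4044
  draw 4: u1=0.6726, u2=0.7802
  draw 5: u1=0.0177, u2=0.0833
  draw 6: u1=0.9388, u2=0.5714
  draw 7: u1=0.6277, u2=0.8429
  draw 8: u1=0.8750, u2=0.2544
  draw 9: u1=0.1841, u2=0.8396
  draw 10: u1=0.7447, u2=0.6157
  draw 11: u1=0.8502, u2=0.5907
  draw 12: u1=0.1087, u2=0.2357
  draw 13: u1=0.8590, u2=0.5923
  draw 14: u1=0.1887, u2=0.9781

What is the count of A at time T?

t=0.000: A=5 B=3 Y=9 P=6 S=7
Draw 1: a1=3.564, a2=1.422, a3=26.334, a4=1.194, a0=32.514; τ=−ln(0.1536)/32.514=0.058 → t=0.058; u2·a0=0.6490·32.514=21.102; a1+a2=4.986 < 21.102 ≤ a1+…+a3=31.320 → R3 fires; A=5 B=3 Y=8 P=8 S=6
Draw 2: a1=3.168, a2=1.264, a3=20.064, a4=1.592, a0=26.088; τ=−ln(0.2882)/26.088=0.048 → t=0.105; u2·a0=0.0300·26.088=0.783 ≤ a1=3.168 → R1 fires; A=6 B=3 Y=7 P=8 S=7
Draw 3: a1=2.772, a2=1.106, a3=20.482, a4=1.592, a0=25.952; τ=−ln(0.0142)/25.952=0.164 → t=0.269; u2·a0=0.4044·25.952=10.495; a1+a2=3.878 < 10.495 ≤ a1+…+a3=24.360 → R3 fires; A=6 B=3 Y=6 P=10 S=6
Draw 4: a1=2.376, a2=0.948, a3=15.048, a4=1.990, a0=20.362; τ=−ln(0.6726)/20.362=0.019 → t=0.289; u2·a0=0.7802·20.362=15.886; a1+a2=3.324 < 15.886 ≤ a1+…+a3=18.372 → R3 fires; A=6 B=3 Y=5 P=12 S=5
Draw 5: a1=1.980, a2=0.790, a3=10.450, a4=2.388, a0=15.608; τ=−ln(0.0177)/15.608=0.258 → t=0.547; u2·a0=0.0833·15.608=1.300 ≤ a1=1.980 → R1 fires; A=7 B=3 Y=4 P=12 S=6
Draw 6: a1=1.584, a2=0.632, a3=10.032, a4=2.388, a0=14.636; τ=−ln(0.9388)/14.636=0.004 → t=0.552; u2·a0=0.5714·14.636=8.363; a1+a2=2.216 < 8.363 ≤ a1+…+a3=12.248 → R3 fires; A=7 B=3 Y=3 P=14 S=5
Draw 7: a1=1.188, a2=0.474, a3=6.270, a4=2.786, a0=10.718; τ=−ln(0.6277)/10.718=0.043 → t=0.595; u2·a0=0.8429·10.718=9.034; a1+…+a3=7.932 < 9.034 ≤ a1+…+a4=10.718 → R4 fires; A=7 B=5 Y=3 P=13 S=5
Draw 8: a1=1.188, a2=0.474, a3=6.270, a4=2.587, a0=10.519; τ=−ln(0.8750)/10.519=0.013 → t=0.608; u2·a0=0.2544·10.519=2.676; a1+a2=1.662 < 2.676 ≤ a1+…+a3=7.932 → R3 fires; A=7 B=5 Y=2 P=15 S=4
Draw 9: a1=0.792, a2=0.316, a3=3.344, a4=2.985, a0=7.437; τ=−ln(0.1841)/7.437=0.228 → t=0.835; u2·a0=0.8396·7.437=6.244; a1+…+a3=4.452 < 6.244 ≤ a1+…+a4=7.437 → R4 fires; A=7 B=7 Y=2 P=14 S=4
Draw 10: a1=0.792, a2=0.316, a3=3.344, a4=2.786, a0=7.238; τ=−ln(0.7447)/7.238=0.041 → t=0.876; u2·a0=0.6157·7.238=4.456; a1+…+a3=4.452 < 4.456 ≤ a1+…+a4=7.238 → R4 fires; A=7 B=9 Y=2 P=13 S=4
Draw 11: a1=0.792, a2=0.316, a3=3.344, a4=2.587, a0=7.039; τ=−ln(0.8502)/7.039=0.023 → t=0.899; u2·a0=0.5907·7.039=4.158; a1+a2=1.108 < 4.158 ≤ a1+…+a3=4.452 → R3 fires; A=7 B=9 Y=1 P=15 S=3
Draw 12: a1=0.396, a2=0.158, a3=1.254, a4=2.985, a0=4.793; τ=−ln(0.1087)/4.793=0.463 → t=1.362; u2·a0=0.2357·4.793=1.130; a1+a2=0.554 < 1.130 ≤ a1+…+a3=1.808 → R3 fires; A=7 B=9 Y=0 P=17 S=2
Draw 13: a1=0.000, a2=0.000, a3=0.000, a4=3.383, a0=3.383; τ=−ln(0.8590)/3.383=0.045 → t=1.407; u2·a0=0.5923·3.383=2.004; a1+…+a3=0.000 < 2.004 ≤ a1+…+a4=3.383 → R4 fires; A=7 B=11 Y=0 P=16 S=2
Draw 14: a1=0.000, a2=0.000, a3=0.000, a4=3.184, a0=3.184; τ=−ln(0.1887)/3.184=0.524 → t=1.931 > T=1.42: stop.
Read off A at T=1.42: 7

A at T = 7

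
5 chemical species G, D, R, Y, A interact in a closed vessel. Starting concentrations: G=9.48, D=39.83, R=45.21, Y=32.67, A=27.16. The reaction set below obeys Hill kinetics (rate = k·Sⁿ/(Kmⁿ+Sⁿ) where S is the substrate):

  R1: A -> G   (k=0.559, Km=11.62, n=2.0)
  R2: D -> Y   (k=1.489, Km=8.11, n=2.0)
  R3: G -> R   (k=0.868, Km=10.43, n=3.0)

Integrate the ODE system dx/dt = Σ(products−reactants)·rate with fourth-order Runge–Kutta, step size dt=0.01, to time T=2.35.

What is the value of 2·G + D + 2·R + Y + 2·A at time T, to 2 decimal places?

Check how each reaction changes W = 2·G + D + 2·R + Y + 2·A (weight of products minus weight of reactants):
R1: A -> G: (2·1) − (2·1) = 2 − 2 = 0
R2: D -> Y: (1·1) − (1·1) = 1 − 1 = 0
R3: G -> R: (2·1) − (2·1) = 2 − 2 = 0
Every reaction leaves W unchanged, so W is conserved and no simulation is needed: W(T) = W(0) = 2·9.48 + 39.83 + 2·45.21 + 32.67 + 2·27.16 = 236.20

Value at T = 236.20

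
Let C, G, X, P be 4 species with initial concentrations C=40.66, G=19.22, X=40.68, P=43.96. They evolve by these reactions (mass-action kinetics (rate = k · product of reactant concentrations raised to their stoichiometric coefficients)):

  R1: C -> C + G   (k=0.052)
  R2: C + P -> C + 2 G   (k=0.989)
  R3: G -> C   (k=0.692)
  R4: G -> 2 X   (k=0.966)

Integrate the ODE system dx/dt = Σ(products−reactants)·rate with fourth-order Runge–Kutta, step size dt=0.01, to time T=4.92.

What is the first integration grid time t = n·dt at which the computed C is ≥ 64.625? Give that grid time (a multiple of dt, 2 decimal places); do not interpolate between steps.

RK4 with dt=0.01: 492 steps to T=4.92. Trajectory (selected grid times):
t=0.00: C=40.66 G=19.22 X=40.68 P=43.96
t=0.47: C=64.31 G=51.77 X=106.72 P=0.00
t=0.48: C=64.67 G=50.95 X=107.71 P=0.00
t=0.55: C=67.00 G=45.60 X=114.23 P=0.00
t=1.09: C=78.55 G=20.01 X=146.46 P=0.00
t=1.64: C=83.87 G=9.57 X=161.33 P=0.00
t=2.19: C=86.61 G=5.45 X=168.98 P=0.00
t=2.73: C=88.31 G=3.85 X=173.71 P=0.00
t=3.28: C=89.63 G=3.22 X=177.41 P=0.00
t=3.83: C=90.81 G=2.99 X=180.69 P=0.00
t=4.37: C=91.91 G=2.92 X=183.76 P=0.00
t=4.92: C=93.02 G=2.91 X=186.85 P=0.00
C(0.47)=64.313 < 64.625 but C(0.48)=64.669 ≥ 64.625, so the first grid time is t=0.48.

Threshold first reached at t = 0.48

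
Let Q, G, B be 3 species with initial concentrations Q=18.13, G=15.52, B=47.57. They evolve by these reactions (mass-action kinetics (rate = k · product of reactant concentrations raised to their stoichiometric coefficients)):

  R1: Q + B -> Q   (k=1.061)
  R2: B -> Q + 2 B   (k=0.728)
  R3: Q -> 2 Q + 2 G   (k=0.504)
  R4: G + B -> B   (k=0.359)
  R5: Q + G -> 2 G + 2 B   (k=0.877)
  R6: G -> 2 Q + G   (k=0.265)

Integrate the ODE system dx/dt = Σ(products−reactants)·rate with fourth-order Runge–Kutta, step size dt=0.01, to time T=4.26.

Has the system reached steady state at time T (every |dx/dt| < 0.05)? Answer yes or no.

RK4 with dt=0.01: 426 steps to T=4.26. Trajectory (selected grid times):
t=0.00: Q=18.13 G=15.52 B=47.57
t=0.47: Q=4.47 G=4.36 B=15.05
t=0.95: Q=3.33 G=4.61 B=10.25
t=1.42: Q=2.94 G=4.23 B=9.66
t=1.89: Q=2.91 G=4.07 B=9.13
t=2.37: Q=2.85 G=4.08 B=8.93
t=2.84: Q=2.83 G=4.06 B=8.89
t=3.31: Q=2.82 G=4.05 B=8.86
t=3.79: Q=2.82 G=4.05 B=8.85
t=4.26: Q=2.82 G=4.05 B=8.84
Rates at T: R1=26.4573, R2=6.4390, R3=1.4209, R4=12.8507, R5=10.0067, R6=1.0725
dx/dt at T (Σ net stoichiometry × rate): Q=-0.0018, G=-0.0021, B=-0.0049
Largest |dx/dt| is |-0.0049| (B) < 0.05 → steady.

Steady state at T: yes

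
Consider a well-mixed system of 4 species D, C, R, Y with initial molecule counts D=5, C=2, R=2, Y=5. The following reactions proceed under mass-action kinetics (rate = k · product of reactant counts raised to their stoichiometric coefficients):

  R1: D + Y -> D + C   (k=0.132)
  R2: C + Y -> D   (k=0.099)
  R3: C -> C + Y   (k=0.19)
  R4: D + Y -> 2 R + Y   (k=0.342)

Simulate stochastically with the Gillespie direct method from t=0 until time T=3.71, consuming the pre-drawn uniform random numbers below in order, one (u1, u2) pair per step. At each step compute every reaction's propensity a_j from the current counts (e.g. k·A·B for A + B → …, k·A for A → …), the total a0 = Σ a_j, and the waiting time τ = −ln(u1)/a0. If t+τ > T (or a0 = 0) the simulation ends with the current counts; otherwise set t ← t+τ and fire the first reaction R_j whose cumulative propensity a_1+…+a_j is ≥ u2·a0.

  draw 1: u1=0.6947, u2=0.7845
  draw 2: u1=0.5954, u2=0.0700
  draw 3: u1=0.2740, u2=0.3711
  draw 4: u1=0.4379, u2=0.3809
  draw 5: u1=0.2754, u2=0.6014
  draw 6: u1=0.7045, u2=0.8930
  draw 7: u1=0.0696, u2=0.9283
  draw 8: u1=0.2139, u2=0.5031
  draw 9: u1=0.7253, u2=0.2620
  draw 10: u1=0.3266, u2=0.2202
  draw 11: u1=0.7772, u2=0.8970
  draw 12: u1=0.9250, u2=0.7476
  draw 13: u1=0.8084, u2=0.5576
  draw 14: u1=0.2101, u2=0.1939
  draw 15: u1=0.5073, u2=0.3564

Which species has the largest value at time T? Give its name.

t=0.000: D=5 C=2 R=2 Y=5
Draw 1: a1=3.300, a2=0.990, a3=0.380, a4=8.550, a0=13.220; τ=−ln(0.6947)/13.220=0.028 → t=0.028; u2·a0=0.7845·13.220=10.371; a1+…+a3=4.670 < 10.371 ≤ a1+…+a4=13.220 → R4 fires; D=4 C=2 R=4 Y=5
Draw 2: a1=2.640, a2=0.990, a3=0.380, a4=6.840, a0=10.850; τ=−ln(0.5954)/10.850=0.048 → t=0.075; u2·a0=0.0700·10.850=0.760 ≤ a1=2.640 → R1 fires; D=4 C=3 R=4 Y=4
Draw 3: a1=2.112, a2=1.188, a3=0.570, a4=5.472, a0=9.342; τ=−ln(0.2740)/9.342=0.139 → t=0.214; u2·a0=0.3711·9.342=3.467; a1+a2=3.300 < 3.467 ≤ a1+…+a3=3.870 → R3 fires; D=4 C=3 R=4 Y=5
Draw 4: a1=2.640, a2=1.485, a3=0.570, a4=6.840, a0=11.535; τ=−ln(0.4379)/11.535=0.072 → t=0.286; u2·a0=0.3809·11.535=4.394; a1+a2=4.125 < 4.394 ≤ a1+…+a3=4.695 → R3 fires; D=4 C=3 R=4 Y=6
Draw 5: a1=3.168, a2=1.782, a3=0.570, a4=8.208, a0=13.728; τ=−ln(0.2754)/13.728=0.094 → t=0.379; u2·a0=0.6014·13.728=8.256; a1+…+a3=5.520 < 8.256 ≤ a1+…+a4=13.728 → R4 fires; D=3 C=3 R=6 Y=6
Draw 6: a1=2.376, a2=1.782, a3=0.570, a4=6.156, a0=10.884; τ=−ln(0.7045)/10.884=0.032 → t=0.412; u2·a0=0.8930·10.884=9.719; a1+…+a3=4.728 < 9.719 ≤ a1+…+a4=10.884 → R4 fires; D=2 C=3 R=8 Y=6
Draw 7: a1=1.584, a2=1.782, a3=0.570, a4=4.104, a0=8.040; τ=−ln(0.0696)/8.040=0.331 → t=0.743; u2·a0=0.9283·8.040=7.464; a1+…+a3=3.936 < 7.464 ≤ a1+…+a4=8.040 → R4 fires; D=1 C=3 R=10 Y=6
Draw 8: a1=0.792, a2=1.782, a3=0.570, a4=2.052, a0=5.196; τ=−ln(0.2139)/5.196=0.297 → t=1.040; u2·a0=0.5031·5.196=2.614; a1+a2=2.574 < 2.614 ≤ a1+…+a3=3.144 → R3 fires; D=1 C=3 R=10 Y=7
Draw 9: a1=0.924, a2=2.079, a3=0.570, a4=2.394, a0=5.967; τ=−ln(0.7253)/5.967=0.054 → t=1.094; u2·a0=0.2620·5.967=1.563; a1=0.924 < 1.563 ≤ a1+a2=3.003 → R2 fires; D=2 C=2 R=10 Y=6
Draw 10: a1=1.584, a2=1.188, a3=0.380, a4=4.104, a0=7.256; τ=−ln(0.3266)/7.256=0.154 → t=1.248; u2·a0=0.2202·7.256=1.598; a1=1.584 < 1.598 ≤ a1+a2=2.772 → R2 fires; D=3 C=1 R=10 Y=5
Draw 11: a1=1.980, a2=0.495, a3=0.190, a4=5.130, a0=7.795; τ=−ln(0.7772)/7.795=0.032 → t=1.280; u2·a0=0.8970·7.795=6.992; a1+…+a3=2.665 < 6.992 ≤ a1+…+a4=7.795 → R4 fires; D=2 C=1 R=12 Y=5
Draw 12: a1=1.320, a2=0.495, a3=0.190, a4=3.420, a0=5.425; τ=−ln(0.9250)/5.425=0.014 → t=1.295; u2·a0=0.7476·5.425=4.056; a1+…+a3=2.005 < 4.056 ≤ a1+…+a4=5.425 → R4 fires; D=1 C=1 R=14 Y=5
Draw 13: a1=0.660, a2=0.495, a3=0.190, a4=1.710, a0=3.055; τ=−ln(0.8084)/3.055=0.070 → t=1.364; u2·a0=0.5576·3.055=1.703; a1+…+a3=1.345 < 1.703 ≤ a1+…+a4=3.055 → R4 fires; D=0 C=1 R=16 Y=5
Draw 14: a1=0.000, a2=0.495, a3=0.190, a4=0.000, a0=0.685; τ=−ln(0.2101)/0.685=2.278 → t=3.642; u2·a0=0.1939·0.685=0.133; a1=0.000 < 0.133 ≤ a1+a2=0.495 → R2 fires; D=1 C=0 R=16 Y=4
Draw 15: a1=0.528, a2=0.000, a3=0.000, a4=1.368, a0=1.896; τ=−ln(0.5073)/1.896=0.358 → t=4.000 > T=3.71: stop.
At T=3.71: D=1 C=0 R=16 Y=4; the largest is R.

Dominant species at T: R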